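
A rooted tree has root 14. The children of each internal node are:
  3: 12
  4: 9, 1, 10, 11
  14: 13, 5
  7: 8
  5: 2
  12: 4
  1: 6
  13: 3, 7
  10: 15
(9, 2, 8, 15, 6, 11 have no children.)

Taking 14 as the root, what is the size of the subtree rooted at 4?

Descendants of 4 (including itself): 4, 10, 11, 1, 9, 15, 6. That's 7.

7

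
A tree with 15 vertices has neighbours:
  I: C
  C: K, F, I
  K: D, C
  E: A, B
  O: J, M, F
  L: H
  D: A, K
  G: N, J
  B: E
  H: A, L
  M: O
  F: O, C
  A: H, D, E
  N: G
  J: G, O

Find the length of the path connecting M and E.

7

Walking from M: M - O - F - C - K - D - A - E. Length 7.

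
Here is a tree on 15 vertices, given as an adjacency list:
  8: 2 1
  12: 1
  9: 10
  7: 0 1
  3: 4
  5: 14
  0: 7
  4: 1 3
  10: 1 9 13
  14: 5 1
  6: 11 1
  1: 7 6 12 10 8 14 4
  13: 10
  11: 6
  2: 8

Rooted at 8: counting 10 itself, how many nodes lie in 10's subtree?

3

The subtree rooted at 10 contains: 10, 13, 9 — 3 nodes.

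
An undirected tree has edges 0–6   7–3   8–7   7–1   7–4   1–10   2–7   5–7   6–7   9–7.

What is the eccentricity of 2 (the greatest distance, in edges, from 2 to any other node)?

Distances from 2 peak at 3, attained at 0 (10 also at distance 3).
2–7–6–0

3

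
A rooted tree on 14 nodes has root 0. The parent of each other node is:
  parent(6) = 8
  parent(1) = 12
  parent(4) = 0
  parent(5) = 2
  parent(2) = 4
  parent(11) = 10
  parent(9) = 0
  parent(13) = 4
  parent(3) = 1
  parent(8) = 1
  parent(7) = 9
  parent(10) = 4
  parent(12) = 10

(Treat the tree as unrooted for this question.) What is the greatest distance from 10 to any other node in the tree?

The node farthest from 10 is 7 (6 also at distance 4), via 10-4-0-9-7 — 4 edges.

4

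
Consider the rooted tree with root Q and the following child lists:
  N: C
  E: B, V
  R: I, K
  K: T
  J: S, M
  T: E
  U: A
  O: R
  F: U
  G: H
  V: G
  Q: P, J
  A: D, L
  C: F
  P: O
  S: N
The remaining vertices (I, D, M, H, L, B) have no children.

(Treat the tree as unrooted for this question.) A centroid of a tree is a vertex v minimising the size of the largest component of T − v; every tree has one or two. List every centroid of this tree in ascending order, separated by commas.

P, Q

Delete Q: the remaining components have sizes 11, 10. Max 11 ≤ 11, so Q is a centroid.
P is adjacent to Q and is also a centroid (the largest component after removing it is likewise 11).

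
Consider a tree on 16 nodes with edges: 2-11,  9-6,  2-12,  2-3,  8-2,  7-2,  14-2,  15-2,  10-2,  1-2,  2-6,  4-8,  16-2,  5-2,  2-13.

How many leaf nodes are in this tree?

13

Degree-1 nodes: 1, 3, 4, 5, 7, 9, 10, 11, 12, 13, 14, 15, 16 — 13 of them.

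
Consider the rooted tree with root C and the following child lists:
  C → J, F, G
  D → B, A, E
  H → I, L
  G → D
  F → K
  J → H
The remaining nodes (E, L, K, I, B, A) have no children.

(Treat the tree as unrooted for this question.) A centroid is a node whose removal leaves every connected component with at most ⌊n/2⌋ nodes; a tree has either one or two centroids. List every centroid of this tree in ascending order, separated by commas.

C

If C is removed the pieces have sizes 5, 4, 2, all ≤ ⌊12/2⌋ = 6.
No neighbour of C does as well, so C is the unique centroid.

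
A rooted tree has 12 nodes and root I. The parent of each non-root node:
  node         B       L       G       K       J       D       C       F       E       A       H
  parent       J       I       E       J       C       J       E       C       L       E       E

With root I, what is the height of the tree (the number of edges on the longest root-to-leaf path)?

5

The longest root-to-leaf path is I → L → E → C → J → B (5 edges).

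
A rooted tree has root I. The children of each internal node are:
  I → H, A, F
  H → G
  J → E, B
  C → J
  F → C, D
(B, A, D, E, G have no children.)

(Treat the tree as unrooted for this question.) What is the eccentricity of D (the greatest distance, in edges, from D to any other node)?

4

The node farthest from D is G (B, E also at distance 4), via D – F – I – H – G — 4 edges.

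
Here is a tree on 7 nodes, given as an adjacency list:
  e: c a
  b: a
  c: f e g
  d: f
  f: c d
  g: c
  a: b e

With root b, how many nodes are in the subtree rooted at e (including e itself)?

5

The subtree rooted at e contains: e, c, g, f, d — 5 nodes.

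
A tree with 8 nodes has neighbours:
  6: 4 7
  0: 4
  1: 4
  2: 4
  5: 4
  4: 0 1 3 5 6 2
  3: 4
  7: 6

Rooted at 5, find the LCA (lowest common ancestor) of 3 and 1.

Ancestors of 3 (toward the root): 3, 4, 5.
Ancestors of 1: 1, 4, 5.
The deepest node appearing in both lists is 4.

4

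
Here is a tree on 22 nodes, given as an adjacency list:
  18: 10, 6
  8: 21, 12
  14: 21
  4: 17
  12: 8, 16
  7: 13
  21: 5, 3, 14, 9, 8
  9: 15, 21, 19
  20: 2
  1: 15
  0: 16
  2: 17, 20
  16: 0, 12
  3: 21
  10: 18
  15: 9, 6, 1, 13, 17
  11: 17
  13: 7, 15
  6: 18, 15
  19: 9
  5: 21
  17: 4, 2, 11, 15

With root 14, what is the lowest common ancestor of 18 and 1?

Path 18→root: 18 6 15 9 21 14; path 1→root: 1 15 9 21 14.
First common node: 15.

15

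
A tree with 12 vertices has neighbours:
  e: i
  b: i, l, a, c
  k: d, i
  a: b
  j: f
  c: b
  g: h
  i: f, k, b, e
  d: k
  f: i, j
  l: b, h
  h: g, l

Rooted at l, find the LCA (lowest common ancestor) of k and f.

i

Path k→root: k i b l; path f→root: f i b l.
First common node: i.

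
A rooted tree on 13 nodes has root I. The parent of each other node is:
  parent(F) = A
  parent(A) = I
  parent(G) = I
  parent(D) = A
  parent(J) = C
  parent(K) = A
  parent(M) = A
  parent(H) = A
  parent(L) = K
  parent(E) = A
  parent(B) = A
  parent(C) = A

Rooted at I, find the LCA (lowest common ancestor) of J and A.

A

Ancestors of J (toward the root): J, C, A, I.
Ancestors of A: A, I.
The deepest node appearing in both lists is A.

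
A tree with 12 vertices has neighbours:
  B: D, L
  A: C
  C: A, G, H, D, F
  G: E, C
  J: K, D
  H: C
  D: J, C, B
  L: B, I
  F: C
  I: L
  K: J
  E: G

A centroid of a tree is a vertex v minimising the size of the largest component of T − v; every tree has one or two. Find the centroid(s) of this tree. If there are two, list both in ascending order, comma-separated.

C, D

Delete C: the remaining components have sizes 6, 2, 1, 1, 1. Max 6 ≤ 6, so C is a centroid.
Its neighbour D also leaves a largest component of size 6, so both are centroids.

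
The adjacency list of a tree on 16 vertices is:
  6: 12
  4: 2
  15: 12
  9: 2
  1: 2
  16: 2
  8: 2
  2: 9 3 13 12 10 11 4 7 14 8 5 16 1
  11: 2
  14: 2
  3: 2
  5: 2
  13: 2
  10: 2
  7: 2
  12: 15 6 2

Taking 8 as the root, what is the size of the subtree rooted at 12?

Descendants of 12 (including itself): 12, 6, 15. That's 3.

3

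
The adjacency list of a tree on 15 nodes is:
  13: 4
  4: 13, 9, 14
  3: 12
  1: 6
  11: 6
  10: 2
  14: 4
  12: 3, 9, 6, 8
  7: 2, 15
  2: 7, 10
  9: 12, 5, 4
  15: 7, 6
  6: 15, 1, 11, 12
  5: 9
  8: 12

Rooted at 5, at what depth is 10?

Climbing from 10 to the root: 10 – 2 – 7 – 15 – 6 – 12 – 9 – 5. That's 7 steps.

7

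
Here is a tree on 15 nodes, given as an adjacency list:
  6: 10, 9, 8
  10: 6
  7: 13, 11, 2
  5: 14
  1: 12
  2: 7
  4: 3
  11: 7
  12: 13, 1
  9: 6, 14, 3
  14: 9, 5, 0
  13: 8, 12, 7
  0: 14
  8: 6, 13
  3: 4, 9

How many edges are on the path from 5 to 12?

5 – 14 – 9 – 6 – 8 – 13 – 12: 6 edges.

6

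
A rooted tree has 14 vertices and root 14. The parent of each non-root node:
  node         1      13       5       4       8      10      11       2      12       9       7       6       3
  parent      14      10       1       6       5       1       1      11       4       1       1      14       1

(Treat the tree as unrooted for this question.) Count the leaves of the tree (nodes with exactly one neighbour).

7

The leaves are 2, 3, 7, 8, 9, 12, 13.
That is 7 leaves.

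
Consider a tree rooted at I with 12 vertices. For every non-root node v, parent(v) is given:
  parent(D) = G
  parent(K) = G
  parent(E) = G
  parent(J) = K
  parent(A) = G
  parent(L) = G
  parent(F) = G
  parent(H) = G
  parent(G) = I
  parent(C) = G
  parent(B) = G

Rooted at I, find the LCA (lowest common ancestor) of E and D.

E's ancestor chain is E, G, I and D's is D, G, I; they first meet at G.

G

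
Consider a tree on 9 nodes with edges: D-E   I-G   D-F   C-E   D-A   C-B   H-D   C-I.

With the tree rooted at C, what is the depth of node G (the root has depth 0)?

2

Path from C to G: C → I → G, which has 2 edges.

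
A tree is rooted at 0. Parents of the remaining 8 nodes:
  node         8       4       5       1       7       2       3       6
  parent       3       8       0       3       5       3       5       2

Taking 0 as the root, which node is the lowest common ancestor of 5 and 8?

5

Ancestors of 5 (toward the root): 5, 0.
Ancestors of 8: 8, 3, 5, 0.
The deepest node appearing in both lists is 5.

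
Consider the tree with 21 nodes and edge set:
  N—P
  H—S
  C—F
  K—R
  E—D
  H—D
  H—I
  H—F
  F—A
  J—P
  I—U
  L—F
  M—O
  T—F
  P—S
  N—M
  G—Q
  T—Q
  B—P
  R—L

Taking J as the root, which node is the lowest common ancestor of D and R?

Ancestors of D (toward the root): D, H, S, P, J.
Ancestors of R: R, L, F, H, S, P, J.
The deepest node appearing in both lists is H.

H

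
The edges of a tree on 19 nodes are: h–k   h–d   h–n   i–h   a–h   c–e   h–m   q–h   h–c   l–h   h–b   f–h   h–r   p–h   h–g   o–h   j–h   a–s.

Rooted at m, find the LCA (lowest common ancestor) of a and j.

h

a's ancestor chain is a, h, m and j's is j, h, m; they first meet at h.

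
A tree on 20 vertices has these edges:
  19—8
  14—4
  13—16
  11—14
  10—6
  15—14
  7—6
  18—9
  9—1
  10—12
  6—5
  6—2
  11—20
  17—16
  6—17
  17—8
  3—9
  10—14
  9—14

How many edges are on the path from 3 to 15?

3

3 – 9 – 14 – 15: 3 edges.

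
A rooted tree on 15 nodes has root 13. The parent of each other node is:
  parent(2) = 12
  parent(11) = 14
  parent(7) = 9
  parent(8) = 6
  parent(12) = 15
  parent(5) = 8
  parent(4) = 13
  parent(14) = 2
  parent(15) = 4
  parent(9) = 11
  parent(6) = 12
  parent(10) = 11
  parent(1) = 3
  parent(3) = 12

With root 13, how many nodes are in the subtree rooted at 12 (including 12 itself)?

Descendants of 12 (including itself): 12, 2, 6, 3, 14, 8, 1, 11, 5, 9, 10, 7. That's 12.

12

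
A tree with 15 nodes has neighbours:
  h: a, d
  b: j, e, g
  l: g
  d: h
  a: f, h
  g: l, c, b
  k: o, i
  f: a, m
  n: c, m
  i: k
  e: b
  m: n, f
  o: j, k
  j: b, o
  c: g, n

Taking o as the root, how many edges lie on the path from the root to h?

9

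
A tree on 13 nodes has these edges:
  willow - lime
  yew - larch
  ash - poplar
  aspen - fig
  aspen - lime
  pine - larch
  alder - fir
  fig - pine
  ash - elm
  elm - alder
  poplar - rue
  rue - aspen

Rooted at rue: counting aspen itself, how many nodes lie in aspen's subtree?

aspen's subtree: {aspen, fig, lime, pine, willow, larch, yew}, size 7.

7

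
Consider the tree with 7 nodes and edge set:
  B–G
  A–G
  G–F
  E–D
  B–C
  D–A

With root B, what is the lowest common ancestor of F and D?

F's ancestor chain is F, G, B and D's is D, A, G, B; they first meet at G.

G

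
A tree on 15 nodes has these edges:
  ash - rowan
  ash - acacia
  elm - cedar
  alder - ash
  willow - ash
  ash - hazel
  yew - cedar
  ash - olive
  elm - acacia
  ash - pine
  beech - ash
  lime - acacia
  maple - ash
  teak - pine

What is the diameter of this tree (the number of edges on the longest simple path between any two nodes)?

Starting from yew, a farthest node is teak at distance 6.
One longest path: yew - cedar - elm - acacia - ash - pine - teak.
So the diameter is 6.

6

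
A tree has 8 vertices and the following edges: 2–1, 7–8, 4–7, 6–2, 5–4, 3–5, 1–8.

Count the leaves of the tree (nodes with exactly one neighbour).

Degree-1 nodes: 3, 6 — 2 of them.

2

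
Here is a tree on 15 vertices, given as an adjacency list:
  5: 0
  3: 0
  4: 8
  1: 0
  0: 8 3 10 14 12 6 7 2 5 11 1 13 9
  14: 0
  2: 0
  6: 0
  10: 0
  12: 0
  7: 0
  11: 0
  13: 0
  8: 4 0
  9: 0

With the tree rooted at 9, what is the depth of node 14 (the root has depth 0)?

Climbing from 14 to the root: 14 → 0 → 9. That's 2 steps.

2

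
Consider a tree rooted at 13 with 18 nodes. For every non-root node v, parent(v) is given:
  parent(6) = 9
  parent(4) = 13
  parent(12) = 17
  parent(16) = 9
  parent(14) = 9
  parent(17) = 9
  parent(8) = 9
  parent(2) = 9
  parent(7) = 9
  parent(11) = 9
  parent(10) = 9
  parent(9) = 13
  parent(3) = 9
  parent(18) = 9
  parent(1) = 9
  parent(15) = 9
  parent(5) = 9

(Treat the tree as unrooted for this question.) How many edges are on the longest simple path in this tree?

A longest path is 12-17-9-13-4, with 4 edges.

4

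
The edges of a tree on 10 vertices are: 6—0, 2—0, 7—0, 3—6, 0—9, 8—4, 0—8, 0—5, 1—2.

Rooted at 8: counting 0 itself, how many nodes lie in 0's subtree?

8

Descendants of 0 (including itself): 0, 6, 7, 5, 2, 9, 3, 1. That's 8.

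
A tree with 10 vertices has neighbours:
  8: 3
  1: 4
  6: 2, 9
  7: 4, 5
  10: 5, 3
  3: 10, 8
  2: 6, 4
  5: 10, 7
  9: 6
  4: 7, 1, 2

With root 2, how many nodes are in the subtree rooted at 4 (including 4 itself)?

7

4's subtree: {4, 7, 1, 5, 10, 3, 8}, size 7.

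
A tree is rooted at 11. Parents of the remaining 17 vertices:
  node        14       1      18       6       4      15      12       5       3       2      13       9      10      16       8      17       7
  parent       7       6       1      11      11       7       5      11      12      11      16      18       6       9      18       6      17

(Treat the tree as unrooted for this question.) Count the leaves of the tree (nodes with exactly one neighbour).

8

Degree-1 nodes: 2, 3, 4, 8, 10, 13, 14, 15 — 8 of them.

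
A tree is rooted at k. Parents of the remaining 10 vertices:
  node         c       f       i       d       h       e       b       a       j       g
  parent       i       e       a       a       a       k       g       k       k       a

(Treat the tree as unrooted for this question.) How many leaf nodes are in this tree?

6

The leaves are b, c, d, f, h, j.
That is 6 leaves.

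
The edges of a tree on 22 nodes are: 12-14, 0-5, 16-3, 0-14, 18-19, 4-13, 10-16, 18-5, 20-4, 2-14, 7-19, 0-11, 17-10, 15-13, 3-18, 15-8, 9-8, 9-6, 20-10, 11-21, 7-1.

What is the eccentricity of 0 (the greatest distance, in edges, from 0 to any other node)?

12

A farthest node from 0 is 6.
The path 0 – 5 – 18 – 3 – 16 – 10 – 20 – 4 – 13 – 15 – 8 – 9 – 6 has 12 edges.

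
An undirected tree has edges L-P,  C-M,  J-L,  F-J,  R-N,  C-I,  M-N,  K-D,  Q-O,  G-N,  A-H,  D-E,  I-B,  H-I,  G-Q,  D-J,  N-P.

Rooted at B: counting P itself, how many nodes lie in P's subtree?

The subtree rooted at P contains: P, L, J, F, D, E, K — 7 nodes.

7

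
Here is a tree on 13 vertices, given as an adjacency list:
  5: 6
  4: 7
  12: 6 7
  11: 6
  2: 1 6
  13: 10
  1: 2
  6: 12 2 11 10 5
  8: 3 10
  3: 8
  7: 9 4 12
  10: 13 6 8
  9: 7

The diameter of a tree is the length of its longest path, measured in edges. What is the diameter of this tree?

6

BFS from 3 reaches 9 last, at distance 6; BFS from 9 confirms no node is farther.
Path: 3 - 8 - 10 - 6 - 12 - 7 - 9.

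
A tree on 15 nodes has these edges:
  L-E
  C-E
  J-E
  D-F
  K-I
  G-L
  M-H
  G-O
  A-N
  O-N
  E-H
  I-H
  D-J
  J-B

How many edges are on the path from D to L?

Walking from D: D - J - E - L. Length 3.

3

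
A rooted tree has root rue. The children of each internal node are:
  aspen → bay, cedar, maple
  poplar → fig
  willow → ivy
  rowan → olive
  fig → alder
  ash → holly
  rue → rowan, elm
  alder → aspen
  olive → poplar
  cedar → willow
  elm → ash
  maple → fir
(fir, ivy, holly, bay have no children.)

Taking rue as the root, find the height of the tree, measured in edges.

9

The longest root-to-leaf path is rue-rowan-olive-poplar-fig-alder-aspen-cedar-willow-ivy (9 edges).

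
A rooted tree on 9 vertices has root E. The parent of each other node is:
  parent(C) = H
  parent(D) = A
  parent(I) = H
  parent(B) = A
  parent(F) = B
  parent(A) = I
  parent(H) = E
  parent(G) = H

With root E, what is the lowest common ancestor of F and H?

F's ancestor chain is F, B, A, I, H, E and H's is H, E; they first meet at H.

H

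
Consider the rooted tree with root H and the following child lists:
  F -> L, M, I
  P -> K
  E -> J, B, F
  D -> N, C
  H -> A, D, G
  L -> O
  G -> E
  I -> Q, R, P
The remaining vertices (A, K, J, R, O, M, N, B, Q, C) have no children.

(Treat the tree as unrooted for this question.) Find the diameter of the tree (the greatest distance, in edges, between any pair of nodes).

8

A longest path is N - D - H - G - E - F - I - P - K, with 8 edges.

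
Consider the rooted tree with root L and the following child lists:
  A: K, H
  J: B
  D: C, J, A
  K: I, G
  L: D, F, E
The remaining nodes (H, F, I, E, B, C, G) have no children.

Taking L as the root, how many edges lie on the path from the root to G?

Path from L to G: L–D–A–K–G, which has 4 edges.

4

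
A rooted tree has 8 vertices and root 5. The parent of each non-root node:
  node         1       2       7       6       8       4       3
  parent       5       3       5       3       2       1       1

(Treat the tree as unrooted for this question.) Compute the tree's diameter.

5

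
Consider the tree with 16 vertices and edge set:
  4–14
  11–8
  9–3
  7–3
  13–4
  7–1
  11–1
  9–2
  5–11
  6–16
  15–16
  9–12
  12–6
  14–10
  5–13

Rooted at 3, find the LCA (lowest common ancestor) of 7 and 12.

3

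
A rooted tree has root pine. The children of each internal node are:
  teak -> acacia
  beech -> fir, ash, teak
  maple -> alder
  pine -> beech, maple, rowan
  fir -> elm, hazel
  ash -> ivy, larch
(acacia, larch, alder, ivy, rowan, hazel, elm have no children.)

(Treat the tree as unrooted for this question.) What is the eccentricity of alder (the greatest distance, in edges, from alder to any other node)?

A farthest node from alder is acacia (hazel, elm, ivy, larch also at distance 5).
The path alder-maple-pine-beech-teak-acacia has 5 edges.

5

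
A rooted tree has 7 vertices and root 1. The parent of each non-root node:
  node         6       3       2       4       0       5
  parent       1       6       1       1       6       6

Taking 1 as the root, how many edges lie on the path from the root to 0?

2

Climbing from 0 to the root: 0 → 6 → 1. That's 2 steps.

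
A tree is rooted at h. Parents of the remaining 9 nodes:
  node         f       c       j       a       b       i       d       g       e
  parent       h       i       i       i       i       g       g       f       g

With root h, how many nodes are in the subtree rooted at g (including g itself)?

8

Descendants of g (including itself): g, e, i, d, c, j, b, a. That's 8.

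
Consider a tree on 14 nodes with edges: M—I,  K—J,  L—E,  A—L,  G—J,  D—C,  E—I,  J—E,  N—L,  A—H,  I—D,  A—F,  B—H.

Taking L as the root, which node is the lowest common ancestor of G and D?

E

Ancestors of G (toward the root): G, J, E, L.
Ancestors of D: D, I, E, L.
The deepest node appearing in both lists is E.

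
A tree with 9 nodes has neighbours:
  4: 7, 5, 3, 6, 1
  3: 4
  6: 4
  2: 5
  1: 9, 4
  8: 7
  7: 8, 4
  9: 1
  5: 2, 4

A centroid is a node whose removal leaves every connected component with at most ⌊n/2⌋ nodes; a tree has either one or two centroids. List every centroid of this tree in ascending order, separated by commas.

If 4 is removed the pieces have sizes 2, 2, 2, 1, 1, all ≤ ⌊9/2⌋ = 4.
No neighbour of 4 does as well, so 4 is the unique centroid.

4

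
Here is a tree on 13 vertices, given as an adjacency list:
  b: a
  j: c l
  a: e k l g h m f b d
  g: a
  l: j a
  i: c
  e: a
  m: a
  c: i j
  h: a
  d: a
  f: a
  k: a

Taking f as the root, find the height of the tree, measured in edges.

The longest root-to-leaf path is f → a → l → j → c → i (5 edges).

5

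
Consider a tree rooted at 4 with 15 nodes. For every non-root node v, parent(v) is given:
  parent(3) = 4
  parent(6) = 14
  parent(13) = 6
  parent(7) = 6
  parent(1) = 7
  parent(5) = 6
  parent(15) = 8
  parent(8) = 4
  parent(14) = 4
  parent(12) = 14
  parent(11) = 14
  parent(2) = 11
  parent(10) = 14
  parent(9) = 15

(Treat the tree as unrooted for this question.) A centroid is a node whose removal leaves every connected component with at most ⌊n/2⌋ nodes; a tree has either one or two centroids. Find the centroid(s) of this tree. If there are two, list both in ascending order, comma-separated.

Removing 14 splits the tree into components of sizes 5, 5, 2, 1, 1; the largest is 5 ≤ ⌊15/2⌋ = 7.
No neighbour of 14 does as well, so 14 is the unique centroid.

14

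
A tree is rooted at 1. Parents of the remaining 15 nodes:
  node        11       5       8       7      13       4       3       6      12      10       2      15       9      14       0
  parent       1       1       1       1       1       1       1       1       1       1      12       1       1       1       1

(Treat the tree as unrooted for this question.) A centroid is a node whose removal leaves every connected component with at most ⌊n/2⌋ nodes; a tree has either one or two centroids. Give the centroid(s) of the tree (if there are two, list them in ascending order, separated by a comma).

1

If 1 is removed the pieces have sizes 2, 1, 1, 1, 1, 1, 1, 1, 1, 1, 1, 1, 1, 1, all ≤ ⌊16/2⌋ = 8.
Every other node leaves some component of size > 8, so the centroid is unique.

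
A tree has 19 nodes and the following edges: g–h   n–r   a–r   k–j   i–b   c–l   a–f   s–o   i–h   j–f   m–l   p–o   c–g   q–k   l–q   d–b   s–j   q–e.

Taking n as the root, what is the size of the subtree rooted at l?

The subtree rooted at l contains: l, c, m, g, h, i, b, d — 8 nodes.

8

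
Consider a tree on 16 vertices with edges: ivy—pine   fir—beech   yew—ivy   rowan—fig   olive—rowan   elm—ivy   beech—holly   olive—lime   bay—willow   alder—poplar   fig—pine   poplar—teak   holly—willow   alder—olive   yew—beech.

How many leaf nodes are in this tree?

The leaves are bay, elm, fir, lime, teak.
That is 5 leaves.

5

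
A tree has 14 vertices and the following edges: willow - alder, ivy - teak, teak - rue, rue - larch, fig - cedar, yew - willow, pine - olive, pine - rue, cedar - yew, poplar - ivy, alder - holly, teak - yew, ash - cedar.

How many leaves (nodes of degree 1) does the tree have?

The leaves are ash, fig, holly, larch, olive, poplar.
That is 6 leaves.

6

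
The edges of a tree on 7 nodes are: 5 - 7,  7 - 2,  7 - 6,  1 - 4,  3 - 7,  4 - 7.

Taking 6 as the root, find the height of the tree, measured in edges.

3

A deepest node is 1, reached by 6-7-4-1.
That path has 3 edges, so the height is 3.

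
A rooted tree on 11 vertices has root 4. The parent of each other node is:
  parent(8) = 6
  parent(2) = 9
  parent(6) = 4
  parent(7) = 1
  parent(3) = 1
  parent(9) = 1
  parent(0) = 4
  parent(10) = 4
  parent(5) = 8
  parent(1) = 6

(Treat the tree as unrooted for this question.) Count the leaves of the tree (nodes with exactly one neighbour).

6

Exactly 6 nodes have a single neighbour: 0, 2, 3, 5, 7, 10.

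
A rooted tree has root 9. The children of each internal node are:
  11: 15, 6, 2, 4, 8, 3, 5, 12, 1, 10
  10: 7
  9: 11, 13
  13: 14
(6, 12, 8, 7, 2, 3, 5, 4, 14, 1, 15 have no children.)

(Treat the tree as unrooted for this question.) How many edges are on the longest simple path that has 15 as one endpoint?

4

Distances from 15 peak at 4, attained at 14.
15-11-9-13-14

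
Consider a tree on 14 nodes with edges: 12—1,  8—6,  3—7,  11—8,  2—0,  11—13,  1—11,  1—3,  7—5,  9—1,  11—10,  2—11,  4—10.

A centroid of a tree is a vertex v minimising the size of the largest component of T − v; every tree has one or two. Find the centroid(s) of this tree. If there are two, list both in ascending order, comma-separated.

11

Removing 11 splits the tree into components of sizes 6, 2, 2, 2, 1; the largest is 6 ≤ ⌊14/2⌋ = 7.
Every other node leaves some component of size > 7, so the centroid is unique.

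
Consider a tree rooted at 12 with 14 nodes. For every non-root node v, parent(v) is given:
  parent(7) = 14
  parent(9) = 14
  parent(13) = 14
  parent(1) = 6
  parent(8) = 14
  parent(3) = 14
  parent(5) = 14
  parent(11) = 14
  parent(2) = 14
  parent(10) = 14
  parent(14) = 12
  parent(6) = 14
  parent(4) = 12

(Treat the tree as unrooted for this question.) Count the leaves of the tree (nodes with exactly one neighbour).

11

Exactly 11 nodes have a single neighbour: 1, 2, 3, 4, 5, 7, 8, 9, 10, 11, 13.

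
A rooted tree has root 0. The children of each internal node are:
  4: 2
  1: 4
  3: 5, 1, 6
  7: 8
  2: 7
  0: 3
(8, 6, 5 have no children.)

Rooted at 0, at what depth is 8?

Climbing from 8 to the root: 8 – 7 – 2 – 4 – 1 – 3 – 0. That's 6 steps.

6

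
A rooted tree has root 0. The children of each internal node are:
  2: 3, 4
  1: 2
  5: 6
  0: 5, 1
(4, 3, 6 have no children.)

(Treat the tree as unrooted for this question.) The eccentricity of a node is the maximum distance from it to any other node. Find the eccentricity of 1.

3

The node farthest from 1 is 6, via 1 – 0 – 5 – 6 — 3 edges.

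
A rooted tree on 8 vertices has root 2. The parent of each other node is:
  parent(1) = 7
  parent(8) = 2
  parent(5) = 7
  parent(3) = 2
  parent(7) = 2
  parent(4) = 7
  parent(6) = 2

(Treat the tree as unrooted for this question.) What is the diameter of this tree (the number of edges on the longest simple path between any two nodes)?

3

BFS from 6 reaches 1 last, at distance 3; BFS from 1 confirms no node is farther.
Path: 6–2–7–1.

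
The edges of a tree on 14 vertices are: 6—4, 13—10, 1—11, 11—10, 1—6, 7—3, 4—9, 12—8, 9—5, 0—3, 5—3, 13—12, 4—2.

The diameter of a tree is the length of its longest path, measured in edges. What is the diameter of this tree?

11

A longest path is 8-12-13-10-11-1-6-4-9-5-3-7, with 11 edges.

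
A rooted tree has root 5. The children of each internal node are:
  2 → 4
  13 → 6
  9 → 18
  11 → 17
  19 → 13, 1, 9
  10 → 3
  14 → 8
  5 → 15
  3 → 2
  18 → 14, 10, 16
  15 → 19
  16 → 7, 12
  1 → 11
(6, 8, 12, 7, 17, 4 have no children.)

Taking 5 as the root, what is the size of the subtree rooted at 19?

Descendants of 19 (including itself): 19, 9, 1, 13, 18, 11, 6, 10, 16, 14, 17, 3, 12, 7, 8, 2, 4. That's 17.

17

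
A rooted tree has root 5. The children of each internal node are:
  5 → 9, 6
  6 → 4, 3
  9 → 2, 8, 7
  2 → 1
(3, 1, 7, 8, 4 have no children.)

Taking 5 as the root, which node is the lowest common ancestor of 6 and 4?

Ancestors of 6 (toward the root): 6, 5.
Ancestors of 4: 4, 6, 5.
The deepest node appearing in both lists is 6.

6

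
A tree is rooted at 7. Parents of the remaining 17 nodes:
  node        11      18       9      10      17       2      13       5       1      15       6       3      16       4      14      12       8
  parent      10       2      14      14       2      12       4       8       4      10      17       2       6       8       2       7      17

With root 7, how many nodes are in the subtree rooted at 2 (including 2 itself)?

16

Descendants of 2 (including itself): 2, 17, 14, 18, 3, 8, 6, 9, 10, 4, 5, 16, 11, 15, 13, 1. That's 16.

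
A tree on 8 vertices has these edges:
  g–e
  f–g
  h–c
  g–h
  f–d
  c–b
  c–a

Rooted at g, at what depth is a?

Path from g to a: g–h–c–a, which has 3 edges.

3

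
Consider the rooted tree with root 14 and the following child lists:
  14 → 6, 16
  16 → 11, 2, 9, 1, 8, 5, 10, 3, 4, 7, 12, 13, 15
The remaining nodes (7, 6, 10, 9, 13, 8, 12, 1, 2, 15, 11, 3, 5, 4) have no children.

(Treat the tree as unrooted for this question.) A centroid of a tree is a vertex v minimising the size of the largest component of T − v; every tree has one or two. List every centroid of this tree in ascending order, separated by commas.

Delete 16: the remaining components have sizes 2, 1, 1, 1, 1, 1, 1, 1, 1, 1, 1, 1, 1, 1. Max 2 ≤ 8, so 16 is a centroid.
No neighbour of 16 does as well, so 16 is the unique centroid.

16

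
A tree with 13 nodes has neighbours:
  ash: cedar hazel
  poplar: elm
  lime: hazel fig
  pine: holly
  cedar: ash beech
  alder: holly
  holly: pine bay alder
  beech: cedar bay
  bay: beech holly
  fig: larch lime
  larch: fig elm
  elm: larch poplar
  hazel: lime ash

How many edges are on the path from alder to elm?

10

The path is alder–holly–bay–beech–cedar–ash–hazel–lime–fig–larch–elm, which has 10 edges.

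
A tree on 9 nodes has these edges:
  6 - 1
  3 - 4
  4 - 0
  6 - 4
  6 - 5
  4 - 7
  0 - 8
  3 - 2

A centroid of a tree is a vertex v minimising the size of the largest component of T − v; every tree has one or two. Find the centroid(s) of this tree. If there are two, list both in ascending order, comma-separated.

Delete 4: the remaining components have sizes 3, 2, 2, 1. Max 3 ≤ 4, so 4 is a centroid.
Every other node leaves some component of size > 4, so the centroid is unique.

4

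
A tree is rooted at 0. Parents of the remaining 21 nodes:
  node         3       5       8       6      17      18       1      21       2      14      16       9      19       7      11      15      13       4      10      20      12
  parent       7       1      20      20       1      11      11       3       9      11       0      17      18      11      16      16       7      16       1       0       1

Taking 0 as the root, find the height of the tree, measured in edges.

A deepest node is 2, reached by 0 – 16 – 11 – 1 – 17 – 9 – 2.
That path has 6 edges, so the height is 6.

6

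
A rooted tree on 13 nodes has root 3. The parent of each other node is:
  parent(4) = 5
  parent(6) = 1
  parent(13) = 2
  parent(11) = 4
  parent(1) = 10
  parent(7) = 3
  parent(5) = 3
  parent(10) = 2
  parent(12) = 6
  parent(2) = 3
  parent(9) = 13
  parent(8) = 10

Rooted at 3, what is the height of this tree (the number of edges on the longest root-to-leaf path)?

12 sits deepest: 3–2–10–1–6–12 — 5 edges from the root.

5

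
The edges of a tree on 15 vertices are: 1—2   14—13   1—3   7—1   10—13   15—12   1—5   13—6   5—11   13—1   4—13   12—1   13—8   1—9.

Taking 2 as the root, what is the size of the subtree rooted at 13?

6

The subtree rooted at 13 contains: 13, 4, 6, 8, 10, 14 — 6 nodes.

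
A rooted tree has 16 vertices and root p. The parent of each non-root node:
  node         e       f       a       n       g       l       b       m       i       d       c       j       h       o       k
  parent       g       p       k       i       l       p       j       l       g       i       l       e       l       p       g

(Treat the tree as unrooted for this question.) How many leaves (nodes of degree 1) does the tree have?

9

Degree-1 nodes: a, b, c, d, f, h, m, n, o — 9 of them.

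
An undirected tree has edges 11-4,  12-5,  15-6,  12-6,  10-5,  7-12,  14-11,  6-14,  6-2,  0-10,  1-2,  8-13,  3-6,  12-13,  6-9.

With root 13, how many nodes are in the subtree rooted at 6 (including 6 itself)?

The subtree rooted at 6 contains: 6, 14, 2, 3, 9, 15, 11, 1, 4 — 9 nodes.

9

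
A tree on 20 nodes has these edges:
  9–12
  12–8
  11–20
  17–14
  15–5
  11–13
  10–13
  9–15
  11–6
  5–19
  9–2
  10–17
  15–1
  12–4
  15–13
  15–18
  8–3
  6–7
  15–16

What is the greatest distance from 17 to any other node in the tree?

7

The node farthest from 17 is 3, via 17-10-13-15-9-12-8-3 — 7 edges.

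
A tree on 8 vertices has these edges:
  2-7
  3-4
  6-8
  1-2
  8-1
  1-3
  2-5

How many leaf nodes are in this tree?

The leaves are 4, 5, 6, 7.
That is 4 leaves.

4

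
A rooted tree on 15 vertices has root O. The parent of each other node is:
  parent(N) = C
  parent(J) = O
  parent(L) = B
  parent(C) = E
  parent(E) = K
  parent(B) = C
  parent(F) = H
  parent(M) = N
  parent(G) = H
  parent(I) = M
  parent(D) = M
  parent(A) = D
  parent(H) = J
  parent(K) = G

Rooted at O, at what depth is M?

Path from O to M: O – J – H – G – K – E – C – N – M, which has 8 edges.

8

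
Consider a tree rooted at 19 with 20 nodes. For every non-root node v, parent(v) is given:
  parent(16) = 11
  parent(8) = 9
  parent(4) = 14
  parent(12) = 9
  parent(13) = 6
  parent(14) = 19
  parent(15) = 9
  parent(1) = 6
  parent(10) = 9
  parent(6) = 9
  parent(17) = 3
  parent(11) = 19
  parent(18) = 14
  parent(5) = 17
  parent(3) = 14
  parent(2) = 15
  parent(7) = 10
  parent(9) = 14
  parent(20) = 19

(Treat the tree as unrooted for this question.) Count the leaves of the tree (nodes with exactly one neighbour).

The leaves are 1, 2, 4, 5, 7, 8, 12, 13, 16, 18, 20.
That is 11 leaves.

11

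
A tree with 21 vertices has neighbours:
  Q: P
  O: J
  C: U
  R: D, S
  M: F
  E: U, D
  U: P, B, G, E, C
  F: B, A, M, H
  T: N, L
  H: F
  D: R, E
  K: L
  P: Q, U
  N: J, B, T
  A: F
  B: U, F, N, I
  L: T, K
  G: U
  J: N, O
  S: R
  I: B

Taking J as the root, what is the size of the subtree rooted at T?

T's subtree: {T, L, K}, size 3.

3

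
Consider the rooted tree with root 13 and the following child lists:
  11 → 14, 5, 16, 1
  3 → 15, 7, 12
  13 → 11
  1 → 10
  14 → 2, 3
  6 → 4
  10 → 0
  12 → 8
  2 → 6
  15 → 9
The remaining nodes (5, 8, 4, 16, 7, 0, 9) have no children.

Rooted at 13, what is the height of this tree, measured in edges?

The longest root-to-leaf path is 13 – 11 – 14 – 3 – 12 – 8 (5 edges).

5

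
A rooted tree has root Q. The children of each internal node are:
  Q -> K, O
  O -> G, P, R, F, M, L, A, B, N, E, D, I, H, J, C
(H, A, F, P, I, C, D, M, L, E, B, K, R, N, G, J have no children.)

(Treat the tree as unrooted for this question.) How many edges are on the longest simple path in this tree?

3

BFS from K reaches J last, at distance 3; BFS from J confirms no node is farther.
Path: K–Q–O–J.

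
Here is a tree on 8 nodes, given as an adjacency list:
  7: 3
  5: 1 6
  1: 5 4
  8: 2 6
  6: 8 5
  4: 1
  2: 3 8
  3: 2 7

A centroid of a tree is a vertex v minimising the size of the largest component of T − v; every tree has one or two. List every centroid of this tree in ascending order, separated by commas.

If 8 is removed the pieces have sizes 4, 3, all ≤ ⌊8/2⌋ = 4.
6 is adjacent to 8 and is also a centroid (the largest component after removing it is likewise 4).

6, 8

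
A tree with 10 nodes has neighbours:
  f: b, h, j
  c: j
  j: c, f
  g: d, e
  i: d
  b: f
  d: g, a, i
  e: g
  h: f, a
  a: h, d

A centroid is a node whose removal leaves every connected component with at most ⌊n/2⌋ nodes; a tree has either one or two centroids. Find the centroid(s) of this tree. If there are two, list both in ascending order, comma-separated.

Removing h splits the tree into components of sizes 5, 4; the largest is 5 ≤ ⌊10/2⌋ = 5.
Its neighbour a also leaves a largest component of size 5, so both are centroids.

a, h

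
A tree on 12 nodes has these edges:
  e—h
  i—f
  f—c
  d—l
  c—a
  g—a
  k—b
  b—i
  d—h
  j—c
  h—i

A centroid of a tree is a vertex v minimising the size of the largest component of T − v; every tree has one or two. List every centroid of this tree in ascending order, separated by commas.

If i is removed the pieces have sizes 5, 4, 2, all ≤ ⌊12/2⌋ = 6.
No neighbour of i does as well, so i is the unique centroid.

i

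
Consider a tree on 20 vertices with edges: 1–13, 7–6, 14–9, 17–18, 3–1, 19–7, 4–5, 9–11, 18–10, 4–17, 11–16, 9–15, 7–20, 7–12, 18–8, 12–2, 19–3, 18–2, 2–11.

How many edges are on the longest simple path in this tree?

A longest path is 13 - 1 - 3 - 19 - 7 - 12 - 2 - 18 - 17 - 4 - 5, with 10 edges.

10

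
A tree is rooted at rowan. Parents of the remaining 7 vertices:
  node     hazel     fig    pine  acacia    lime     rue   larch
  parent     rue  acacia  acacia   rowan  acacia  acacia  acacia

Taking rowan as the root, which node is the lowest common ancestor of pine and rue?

acacia

Ancestors of pine (toward the root): pine, acacia, rowan.
Ancestors of rue: rue, acacia, rowan.
The deepest node appearing in both lists is acacia.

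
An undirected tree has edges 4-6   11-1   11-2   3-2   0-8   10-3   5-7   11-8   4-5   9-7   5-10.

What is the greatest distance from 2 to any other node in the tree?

5

The node farthest from 2 is 9 (6 also at distance 5), via 2–3–10–5–7–9 — 5 edges.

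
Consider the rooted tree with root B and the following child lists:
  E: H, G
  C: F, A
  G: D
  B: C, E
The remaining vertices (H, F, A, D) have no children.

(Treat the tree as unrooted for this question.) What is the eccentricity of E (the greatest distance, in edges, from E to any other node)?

3

The node farthest from E is F (A also at distance 3), via E-B-C-F — 3 edges.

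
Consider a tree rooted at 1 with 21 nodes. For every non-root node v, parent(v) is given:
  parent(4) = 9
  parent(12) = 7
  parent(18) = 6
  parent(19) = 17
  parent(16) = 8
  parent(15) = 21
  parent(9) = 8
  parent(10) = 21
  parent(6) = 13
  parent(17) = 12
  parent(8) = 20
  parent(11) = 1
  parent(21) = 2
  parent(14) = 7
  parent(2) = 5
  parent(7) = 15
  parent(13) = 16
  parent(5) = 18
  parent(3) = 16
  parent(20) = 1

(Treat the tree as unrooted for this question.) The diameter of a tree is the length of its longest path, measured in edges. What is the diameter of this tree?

15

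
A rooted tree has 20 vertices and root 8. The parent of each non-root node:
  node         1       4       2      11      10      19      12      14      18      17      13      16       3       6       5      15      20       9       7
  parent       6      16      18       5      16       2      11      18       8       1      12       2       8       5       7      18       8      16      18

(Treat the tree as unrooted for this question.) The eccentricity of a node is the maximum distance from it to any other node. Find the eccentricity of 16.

7

The node farthest from 16 is 17 (13 also at distance 7), via 16 – 2 – 18 – 7 – 5 – 6 – 1 – 17 — 7 edges.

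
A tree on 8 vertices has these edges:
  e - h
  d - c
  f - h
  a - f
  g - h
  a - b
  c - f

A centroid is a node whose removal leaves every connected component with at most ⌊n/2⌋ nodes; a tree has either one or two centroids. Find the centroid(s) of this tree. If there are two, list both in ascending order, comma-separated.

Delete f: the remaining components have sizes 3, 2, 2. Max 3 ≤ 4, so f is a centroid.
No neighbour of f does as well, so f is the unique centroid.

f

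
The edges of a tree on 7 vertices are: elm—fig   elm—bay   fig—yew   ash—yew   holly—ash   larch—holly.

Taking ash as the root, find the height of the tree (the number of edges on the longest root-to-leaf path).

The longest root-to-leaf path is ash → yew → fig → elm → bay (4 edges).

4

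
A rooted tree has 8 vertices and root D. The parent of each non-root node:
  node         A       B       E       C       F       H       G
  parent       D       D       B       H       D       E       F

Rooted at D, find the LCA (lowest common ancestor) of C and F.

D

C's ancestor chain is C, H, E, B, D and F's is F, D; they first meet at D.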